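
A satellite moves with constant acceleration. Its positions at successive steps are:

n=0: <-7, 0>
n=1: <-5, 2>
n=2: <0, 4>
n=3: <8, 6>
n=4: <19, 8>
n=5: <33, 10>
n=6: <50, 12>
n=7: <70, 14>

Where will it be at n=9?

<119, 18>

Taking differences between consecutive positions: <+2, +2>, <+5, +2>, <+8, +2>, <+11, +2>, <+14, +2>, <+17, +2>, <+20, +2>. These grow by <+3, +0> each step.
step 8: <70, 14> + <+23, +2> → <93, 16>
step 9: <93, 16> + <+26, +2> → <119, 18>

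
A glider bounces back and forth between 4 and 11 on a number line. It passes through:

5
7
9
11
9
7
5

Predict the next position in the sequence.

5

The value travels 2 per step and bounces off the walls at 4 and 11.
  step 7: 5 → 5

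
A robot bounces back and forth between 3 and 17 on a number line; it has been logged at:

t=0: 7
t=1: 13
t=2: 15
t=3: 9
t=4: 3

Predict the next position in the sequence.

9

The value travels 6 per step and bounces off the walls at 3 and 17.
  step 5: 3 → 9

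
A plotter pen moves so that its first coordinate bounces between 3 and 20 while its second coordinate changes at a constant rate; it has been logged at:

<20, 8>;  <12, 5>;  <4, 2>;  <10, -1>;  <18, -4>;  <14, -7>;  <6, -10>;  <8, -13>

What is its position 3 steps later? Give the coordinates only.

The first coordinate travels 8 per step and bounces off the walls at 3 and 20.
  step 8: 8 → 16
  step 9: 16 → 16
  step 10: 16 → 8
The second coordinate changes by -3 each step: at step 10 it is -22.

<8, -22>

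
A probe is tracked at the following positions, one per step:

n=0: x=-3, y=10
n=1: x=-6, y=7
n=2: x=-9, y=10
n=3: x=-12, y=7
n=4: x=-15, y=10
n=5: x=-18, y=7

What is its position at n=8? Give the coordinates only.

x=-27, y=10

The moves between consecutive positions are (-3, -3), (-3, +3), (-3, -3), (-3, +3), (-3, -3); they repeat the 2-cycle [(-3, -3), (-3, +3)].
step 6: apply (-3, +3) → x=-21, y=10
step 7: apply (-3, -3) → x=-24, y=7
step 8: apply (-3, +3) → x=-27, y=10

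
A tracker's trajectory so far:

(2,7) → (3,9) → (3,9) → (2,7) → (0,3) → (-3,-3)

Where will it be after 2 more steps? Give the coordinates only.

(-12,-21)

Taking differences between consecutive positions: (+1,+2), (+0,+0), (-1,-2), (-2,-4), (-3,-6). These grow by (-1,-2) each step.
step 6: (-3,-3) + (-4,-8) → (-7,-11)
step 7: (-7,-11) + (-5,-10) → (-12,-21)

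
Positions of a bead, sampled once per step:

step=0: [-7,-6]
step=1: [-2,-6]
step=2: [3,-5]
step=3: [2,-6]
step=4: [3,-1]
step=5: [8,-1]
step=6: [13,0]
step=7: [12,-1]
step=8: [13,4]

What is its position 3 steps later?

[22,4]

Step-to-step displacements: [+5,+0], [+5,+1], [-1,-1], [+1,+5], [+5,+0], [+5,+1], [-1,-1], [+1,+5] — a repeating cycle of length 4.
step 9: apply [+5,+0] → [18,4]
step 10: apply [+5,+1] → [23,5]
step 11: apply [-1,-1] → [22,4]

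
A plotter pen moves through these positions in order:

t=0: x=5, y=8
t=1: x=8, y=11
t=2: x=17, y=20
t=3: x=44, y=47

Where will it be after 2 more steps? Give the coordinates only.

Consecutive displacements (+3, +3), (+9, +9), (+27, +27) scale by a factor of 3 each step.
step 4: x=44, y=47 + (+81, +81) → x=125, y=128
step 5: x=125, y=128 + (+243, +243) → x=368, y=371

x=368, y=371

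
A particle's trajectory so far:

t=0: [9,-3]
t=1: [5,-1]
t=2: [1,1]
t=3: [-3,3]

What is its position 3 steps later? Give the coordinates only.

[-15,9]

Constant displacement of [-4,+2] per step.
step 4: [-3,3] + [-4,+2] → [-7,5]
step 5: [-7,5] + [-4,+2] → [-11,7]
step 6: [-11,7] + [-4,+2] → [-15,9]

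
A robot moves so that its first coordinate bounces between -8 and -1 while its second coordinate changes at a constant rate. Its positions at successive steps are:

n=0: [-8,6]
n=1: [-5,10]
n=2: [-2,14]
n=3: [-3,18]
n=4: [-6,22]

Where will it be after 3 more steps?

The first coordinate travels 3 per step and bounces off the walls at -8 and -1.
  step 5: -6 → -7
  step 6: -7 → -4
  step 7: -4 → -1
The second coordinate changes by +4 each step: at step 7 it is 34.

[-1,34]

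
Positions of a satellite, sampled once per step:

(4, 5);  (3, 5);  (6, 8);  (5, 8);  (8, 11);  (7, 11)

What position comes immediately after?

(10, 14)

The moves between consecutive positions are (-1, +0), (+3, +3), (-1, +0), (+3, +3), (-1, +0); they repeat the 2-cycle [(-1, +0), (+3, +3)].
step 6: apply (+3, +3) → (10, 14)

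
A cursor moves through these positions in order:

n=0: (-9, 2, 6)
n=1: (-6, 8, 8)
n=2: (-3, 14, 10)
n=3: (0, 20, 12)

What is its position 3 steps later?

(9, 38, 18)

The position changes by (+3, +6, +2) every step.
step 4: (0, 20, 12) + (+3, +6, +2) → (3, 26, 14)
step 5: (3, 26, 14) + (+3, +6, +2) → (6, 32, 16)
step 6: (6, 32, 16) + (+3, +6, +2) → (9, 38, 18)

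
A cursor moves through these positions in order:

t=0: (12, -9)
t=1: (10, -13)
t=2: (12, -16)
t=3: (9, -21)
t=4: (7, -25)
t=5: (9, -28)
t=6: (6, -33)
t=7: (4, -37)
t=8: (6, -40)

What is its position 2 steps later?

(1, -49)

Differencing gives (-2, -4), (+2, -3), (-3, -5), (-2, -4), (+2, -3), (-3, -5), (-2, -4), (+2, -3). This is the pattern (-2, -4), (+2, -3), (-3, -5) repeated.
step 9: apply (-3, -5) → (3, -45)
step 10: apply (-2, -4) → (1, -49)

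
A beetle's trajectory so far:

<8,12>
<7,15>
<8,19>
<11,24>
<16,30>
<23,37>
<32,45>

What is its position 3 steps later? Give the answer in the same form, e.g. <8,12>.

First differences are <-1,+3>, <+1,+4>, <+3,+5>, <+5,+6>, <+7,+7>, <+9,+8>; their common second difference is <+2,+1> (constant acceleration).
step 7: <32,45> + <+11,+9> → <43,54>
step 8: <43,54> + <+13,+10> → <56,64>
step 9: <56,64> + <+15,+11> → <71,75>

<71,75>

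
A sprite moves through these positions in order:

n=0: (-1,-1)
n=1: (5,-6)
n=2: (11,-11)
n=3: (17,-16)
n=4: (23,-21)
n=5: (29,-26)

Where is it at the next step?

Constant displacement of (+6,-5) per step.
step 6: (29,-26) + (+6,-5) → (35,-31)

(35,-31)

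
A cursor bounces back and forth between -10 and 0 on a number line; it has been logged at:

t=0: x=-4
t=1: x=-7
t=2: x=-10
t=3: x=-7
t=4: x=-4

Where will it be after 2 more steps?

x=-2

The value travels 3 per step and bounces off the walls at -10 and 0.
  step 5: -4 → -1
  step 6: -1 → -2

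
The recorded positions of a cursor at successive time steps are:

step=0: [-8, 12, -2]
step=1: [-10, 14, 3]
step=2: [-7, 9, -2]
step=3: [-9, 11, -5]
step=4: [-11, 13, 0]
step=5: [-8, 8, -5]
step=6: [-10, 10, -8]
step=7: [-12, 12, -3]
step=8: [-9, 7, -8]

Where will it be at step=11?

[-10, 6, -11]

The moves between consecutive positions are [-2, +2, +5], [+3, -5, -5], [-2, +2, -3], [-2, +2, +5], [+3, -5, -5], [-2, +2, -3], [-2, +2, +5], [+3, -5, -5]; they repeat the 3-cycle [[-2, +2, +5], [+3, -5, -5], [-2, +2, -3]].
step 9: apply [-2, +2, -3] → [-11, 9, -11]
step 10: apply [-2, +2, +5] → [-13, 11, -6]
step 11: apply [+3, -5, -5] → [-10, 6, -11]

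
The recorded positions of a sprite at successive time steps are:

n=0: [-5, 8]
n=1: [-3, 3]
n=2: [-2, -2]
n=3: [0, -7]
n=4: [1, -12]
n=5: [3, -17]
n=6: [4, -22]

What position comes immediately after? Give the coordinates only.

[6, -27]

Step-to-step displacements: [+2, -5], [+1, -5], [+2, -5], [+1, -5], [+2, -5], [+1, -5] — a repeating cycle of length 2.
step 7: apply [+2, -5] → [6, -27]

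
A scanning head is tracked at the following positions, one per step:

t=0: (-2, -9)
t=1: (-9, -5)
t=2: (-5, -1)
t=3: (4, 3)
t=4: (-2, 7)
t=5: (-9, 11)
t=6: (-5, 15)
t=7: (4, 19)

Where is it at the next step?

First: cycles through -2, -9, -5, 4 every 4 steps. Step 8 lands at position 0 of the cycle → -2.
Second: linear, +4 per step → 23 at step 8.

(-2, 23)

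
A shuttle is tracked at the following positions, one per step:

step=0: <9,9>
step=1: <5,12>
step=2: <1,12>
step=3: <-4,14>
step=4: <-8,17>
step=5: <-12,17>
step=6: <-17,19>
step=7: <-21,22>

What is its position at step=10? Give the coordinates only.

Differencing gives <-4,+3>, <-4,+0>, <-5,+2>, <-4,+3>, <-4,+0>, <-5,+2>, <-4,+3>. This is the pattern <-4,+3>, <-4,+0>, <-5,+2> repeated.
step 8: apply <-4,+0> → <-25,22>
step 9: apply <-5,+2> → <-30,24>
step 10: apply <-4,+3> → <-34,27>

<-34,27>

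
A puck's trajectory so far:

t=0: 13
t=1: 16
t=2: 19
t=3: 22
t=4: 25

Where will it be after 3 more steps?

34

Each step adds +3 to the position.
step 5: 25 + 3 → 28
step 6: 28 + 3 → 31
step 7: 31 + 3 → 34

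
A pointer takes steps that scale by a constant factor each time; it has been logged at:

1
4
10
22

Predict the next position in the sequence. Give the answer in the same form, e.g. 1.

Step-to-step displacements: +3, +6, +12; each is 2× the previous.
step 4: 22 + 24 → 46

46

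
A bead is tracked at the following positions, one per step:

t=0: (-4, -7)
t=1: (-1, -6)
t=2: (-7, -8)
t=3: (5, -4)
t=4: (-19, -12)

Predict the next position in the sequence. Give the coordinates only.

The jumps are (+3, +1), (-6, -2), (+12, +4), (-24, -8) — a geometric progression with ratio -2.
step 5: (-19, -12) + (+48, +16) → (29, 4)

(29, 4)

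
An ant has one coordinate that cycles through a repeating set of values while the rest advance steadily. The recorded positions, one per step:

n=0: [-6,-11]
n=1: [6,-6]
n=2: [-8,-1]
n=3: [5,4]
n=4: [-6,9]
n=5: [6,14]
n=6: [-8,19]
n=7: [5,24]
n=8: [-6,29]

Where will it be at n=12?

The first coordinate repeats the cycle [-6, 6, -8, 5] with period 4; step 12 mod 4 = 0, giving -6.
The second coordinate changes by +5 each step, so at step 12 it is -11 + 12·(5) = 49.

[-6,49]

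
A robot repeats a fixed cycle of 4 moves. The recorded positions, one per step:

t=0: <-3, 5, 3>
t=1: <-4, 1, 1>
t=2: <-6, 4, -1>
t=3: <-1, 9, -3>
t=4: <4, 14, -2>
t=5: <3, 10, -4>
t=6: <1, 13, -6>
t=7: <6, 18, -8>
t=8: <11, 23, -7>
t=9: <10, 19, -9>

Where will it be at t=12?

<18, 32, -12>

The moves between consecutive positions are <-1, -4, -2>, <-2, +3, -2>, <+5, +5, -2>, <+5, +5, +1>, <-1, -4, -2>, <-2, +3, -2>, <+5, +5, -2>, <+5, +5, +1>, <-1, -4, -2>; they repeat the 4-cycle [<-1, -4, -2>, <-2, +3, -2>, <+5, +5, -2>, <+5, +5, +1>].
step 10: apply <-2, +3, -2> → <8, 22, -11>
step 11: apply <+5, +5, -2> → <13, 27, -13>
step 12: apply <+5, +5, +1> → <18, 32, -12>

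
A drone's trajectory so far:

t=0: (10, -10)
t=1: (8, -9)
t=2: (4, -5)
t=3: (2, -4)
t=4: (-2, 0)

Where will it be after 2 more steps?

Step-to-step displacements: (-2, +1), (-4, +4), (-2, +1), (-4, +4) — a repeating cycle of length 2.
step 5: apply (-2, +1) → (-4, 1)
step 6: apply (-4, +4) → (-8, 5)

(-8, 5)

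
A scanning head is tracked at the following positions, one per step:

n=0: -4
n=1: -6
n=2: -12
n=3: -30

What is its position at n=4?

-84

Consecutive displacements -2, -6, -18 scale by a factor of 3 each step.
step 4: -30 − 54 → -84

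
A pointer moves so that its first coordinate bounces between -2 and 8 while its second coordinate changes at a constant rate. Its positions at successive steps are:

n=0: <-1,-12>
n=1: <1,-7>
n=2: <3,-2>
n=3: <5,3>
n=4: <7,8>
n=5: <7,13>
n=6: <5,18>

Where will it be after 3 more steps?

The first coordinate reflects between -2 and 8, moving 2 per step.
  step 7: 5 → 3
  step 8: 3 → 1
  step 9: 1 → -1
The second coordinate changes by +5 each step: at step 9 it is 33.

<-1,33>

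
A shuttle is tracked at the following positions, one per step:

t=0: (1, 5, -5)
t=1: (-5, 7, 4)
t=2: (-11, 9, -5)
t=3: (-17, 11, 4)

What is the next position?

(-23, 13, -5)

First: linear, -6 per step → -23 at step 4.
Second: linear, +2 per step → 13 at step 4.
Third: cycles through -5, 4 every 2 steps. Step 4 lands at position 0 of the cycle → -5.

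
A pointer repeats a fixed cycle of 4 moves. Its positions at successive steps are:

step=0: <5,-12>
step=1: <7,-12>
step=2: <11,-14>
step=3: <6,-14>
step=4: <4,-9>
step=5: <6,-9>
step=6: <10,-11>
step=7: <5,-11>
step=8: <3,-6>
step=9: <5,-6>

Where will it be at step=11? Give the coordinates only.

<4,-8>

Step-to-step displacements: <+2,+0>, <+4,-2>, <-5,+0>, <-2,+5>, <+2,+0>, <+4,-2>, <-5,+0>, <-2,+5>, <+2,+0> — a repeating cycle of length 4.
step 10: apply <+4,-2> → <9,-8>
step 11: apply <-5,+0> → <4,-8>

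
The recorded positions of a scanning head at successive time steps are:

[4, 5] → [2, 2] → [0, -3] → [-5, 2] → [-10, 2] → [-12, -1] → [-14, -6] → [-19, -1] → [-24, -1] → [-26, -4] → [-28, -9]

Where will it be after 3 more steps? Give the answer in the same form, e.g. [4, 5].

Differencing gives [-2, -3], [-2, -5], [-5, +5], [-5, +0], [-2, -3], [-2, -5], [-5, +5], [-5, +0], [-2, -3], [-2, -5]. This is the pattern [-2, -3], [-2, -5], [-5, +5], [-5, +0] repeated.
step 11: apply [-5, +5] → [-33, -4]
step 12: apply [-5, +0] → [-38, -4]
step 13: apply [-2, -3] → [-40, -7]

[-40, -7]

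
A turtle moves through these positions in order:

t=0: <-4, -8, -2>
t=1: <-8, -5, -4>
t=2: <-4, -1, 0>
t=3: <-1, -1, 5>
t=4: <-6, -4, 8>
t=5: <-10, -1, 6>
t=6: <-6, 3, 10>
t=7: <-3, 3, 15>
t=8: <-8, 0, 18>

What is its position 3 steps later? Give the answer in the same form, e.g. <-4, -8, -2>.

<-5, 7, 25>

Differencing gives <-4, +3, -2>, <+4, +4, +4>, <+3, +0, +5>, <-5, -3, +3>, <-4, +3, -2>, <+4, +4, +4>, <+3, +0, +5>, <-5, -3, +3>. This is the pattern <-4, +3, -2>, <+4, +4, +4>, <+3, +0, +5>, <-5, -3, +3> repeated.
step 9: apply <-4, +3, -2> → <-12, 3, 16>
step 10: apply <+4, +4, +4> → <-8, 7, 20>
step 11: apply <+3, +0, +5> → <-5, 7, 25>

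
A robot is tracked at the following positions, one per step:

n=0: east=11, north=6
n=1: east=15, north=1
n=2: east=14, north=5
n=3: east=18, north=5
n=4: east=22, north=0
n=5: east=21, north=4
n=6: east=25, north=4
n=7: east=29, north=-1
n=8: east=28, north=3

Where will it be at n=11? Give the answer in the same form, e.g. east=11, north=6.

east=35, north=2

Differencing gives (+4, -5), (-1, +4), (+4, +0), (+4, -5), (-1, +4), (+4, +0), (+4, -5), (-1, +4). This is the pattern (+4, -5), (-1, +4), (+4, +0) repeated.
step 9: apply (+4, +0) → east=32, north=3
step 10: apply (+4, -5) → east=36, north=-2
step 11: apply (-1, +4) → east=35, north=2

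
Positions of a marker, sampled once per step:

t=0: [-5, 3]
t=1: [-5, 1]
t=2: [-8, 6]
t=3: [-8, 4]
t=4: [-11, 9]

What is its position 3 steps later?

Differencing gives [+0, -2], [-3, +5], [+0, -2], [-3, +5]. This is the pattern [+0, -2], [-3, +5] repeated.
step 5: apply [+0, -2] → [-11, 7]
step 6: apply [-3, +5] → [-14, 12]
step 7: apply [+0, -2] → [-14, 10]

[-14, 10]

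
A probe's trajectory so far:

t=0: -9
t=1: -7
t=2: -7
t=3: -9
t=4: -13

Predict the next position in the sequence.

-19

First differences are +2, +0, -2, -4; their common second difference is -2 (constant acceleration).
step 5: -13 − 6 → -19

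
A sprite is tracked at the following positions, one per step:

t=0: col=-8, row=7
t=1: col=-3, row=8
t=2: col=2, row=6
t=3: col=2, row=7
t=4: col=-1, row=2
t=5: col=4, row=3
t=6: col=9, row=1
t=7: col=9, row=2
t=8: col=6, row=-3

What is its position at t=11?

Step-to-step displacements: (+5, +1), (+5, -2), (+0, +1), (-3, -5), (+5, +1), (+5, -2), (+0, +1), (-3, -5) — a repeating cycle of length 4.
step 9: apply (+5, +1) → col=11, row=-2
step 10: apply (+5, -2) → col=16, row=-4
step 11: apply (+0, +1) → col=16, row=-3

col=16, row=-3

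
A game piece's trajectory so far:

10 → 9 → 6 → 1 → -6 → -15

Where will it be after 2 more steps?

First differences are -1, -3, -5, -7, -9; their common second difference is -2 (constant acceleration).
step 6: -15 − 11 → -26
step 7: -26 − 13 → -39

-39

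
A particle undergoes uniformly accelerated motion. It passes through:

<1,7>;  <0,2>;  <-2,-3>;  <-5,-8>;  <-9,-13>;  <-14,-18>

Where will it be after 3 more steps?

Successive displacements: <-1,-5>, <-2,-5>, <-3,-5>, <-4,-5>, <-5,-5> — each changes by <-1,+0>.
step 6: <-14,-18> + <-6,-5> → <-20,-23>
step 7: <-20,-23> + <-7,-5> → <-27,-28>
step 8: <-27,-28> + <-8,-5> → <-35,-33>

<-35,-33>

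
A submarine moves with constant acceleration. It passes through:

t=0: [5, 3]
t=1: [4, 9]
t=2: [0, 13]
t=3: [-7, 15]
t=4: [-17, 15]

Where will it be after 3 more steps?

Taking differences between consecutive positions: [-1, +6], [-4, +4], [-7, +2], [-10, +0]. These grow by [-3, -2] each step.
step 5: [-17, 15] + [-13, -2] → [-30, 13]
step 6: [-30, 13] + [-16, -4] → [-46, 9]
step 7: [-46, 9] + [-19, -6] → [-65, 3]

[-65, 3]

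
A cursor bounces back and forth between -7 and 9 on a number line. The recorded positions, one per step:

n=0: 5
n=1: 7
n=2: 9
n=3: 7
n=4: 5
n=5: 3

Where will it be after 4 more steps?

The value travels 2 per step and bounces off the walls at -7 and 9.
  step 6: 3 → 1
  step 7: 1 → -1
  step 8: -1 → -3
  step 9: -3 → -5

-5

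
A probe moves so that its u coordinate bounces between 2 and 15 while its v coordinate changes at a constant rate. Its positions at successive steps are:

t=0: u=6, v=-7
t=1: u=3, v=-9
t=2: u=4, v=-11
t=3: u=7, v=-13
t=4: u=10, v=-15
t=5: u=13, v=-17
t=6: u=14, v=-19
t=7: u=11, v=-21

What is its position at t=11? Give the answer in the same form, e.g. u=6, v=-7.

u=5, v=-29

The u coordinate travels 3 per step and bounces off the walls at 2 and 15.
  step 8: 11 → 8
  step 9: 8 → 5
  step 10: 5 → 2
  step 11: 2 → 5
The v coordinate changes by -2 each step: at step 11 it is -29.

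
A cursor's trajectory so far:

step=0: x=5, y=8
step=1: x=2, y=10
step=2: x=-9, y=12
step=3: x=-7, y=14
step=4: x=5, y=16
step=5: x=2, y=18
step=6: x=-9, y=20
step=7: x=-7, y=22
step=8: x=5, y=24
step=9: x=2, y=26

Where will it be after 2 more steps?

The x coordinate repeats the cycle [5, 2, -9, -7] with period 4; step 11 mod 4 = 3, giving -7.
The y coordinate changes by +2 each step, so at step 11 it is 8 + 11·(2) = 30.

x=-7, y=30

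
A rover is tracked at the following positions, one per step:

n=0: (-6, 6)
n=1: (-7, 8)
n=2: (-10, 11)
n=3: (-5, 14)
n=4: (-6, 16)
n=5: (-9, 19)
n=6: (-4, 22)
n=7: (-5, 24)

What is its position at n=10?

(-4, 32)

The moves between consecutive positions are (-1, +2), (-3, +3), (+5, +3), (-1, +2), (-3, +3), (+5, +3), (-1, +2); they repeat the 3-cycle [(-1, +2), (-3, +3), (+5, +3)].
step 8: apply (-3, +3) → (-8, 27)
step 9: apply (+5, +3) → (-3, 30)
step 10: apply (-1, +2) → (-4, 32)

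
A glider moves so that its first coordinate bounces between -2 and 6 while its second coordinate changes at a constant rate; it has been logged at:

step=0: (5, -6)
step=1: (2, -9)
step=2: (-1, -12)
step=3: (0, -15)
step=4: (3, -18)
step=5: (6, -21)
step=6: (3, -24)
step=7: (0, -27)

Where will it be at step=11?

(4, -39)

The first coordinate reflects between -2 and 6, moving 3 per step.
  step 8: 0 → -1
  step 9: -1 → 2
  step 10: 2 → 5
  step 11: 5 → 4
The second coordinate changes by -3 each step: at step 11 it is -39.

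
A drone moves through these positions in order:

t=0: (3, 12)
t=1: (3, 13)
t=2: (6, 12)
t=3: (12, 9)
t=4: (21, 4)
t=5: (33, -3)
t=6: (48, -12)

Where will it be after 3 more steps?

Taking differences between consecutive positions: (+0, +1), (+3, -1), (+6, -3), (+9, -5), (+12, -7), (+15, -9). These grow by (+3, -2) each step.
step 7: (48, -12) + (+18, -11) → (66, -23)
step 8: (66, -23) + (+21, -13) → (87, -36)
step 9: (87, -36) + (+24, -15) → (111, -51)

(111, -51)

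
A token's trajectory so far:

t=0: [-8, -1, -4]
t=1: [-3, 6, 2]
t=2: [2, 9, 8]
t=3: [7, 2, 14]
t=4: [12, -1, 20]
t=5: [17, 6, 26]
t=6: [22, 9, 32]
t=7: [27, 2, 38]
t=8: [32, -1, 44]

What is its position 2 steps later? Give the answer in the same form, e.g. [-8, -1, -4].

First: linear, +5 per step → 42 at step 10.
Second: cycles through -1, 6, 9, 2 every 4 steps. Step 10 lands at position 2 of the cycle → 9.
Third: linear, +6 per step → 56 at step 10.

[42, 9, 56]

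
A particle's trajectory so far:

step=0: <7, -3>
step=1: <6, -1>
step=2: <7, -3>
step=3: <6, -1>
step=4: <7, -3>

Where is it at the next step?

<6, -1>

The jumps are <-1, +2>, <+1, -2>, <-1, +2>, <+1, -2> — a geometric progression with ratio -1.
step 5: <7, -3> + <-1, +2> → <6, -1>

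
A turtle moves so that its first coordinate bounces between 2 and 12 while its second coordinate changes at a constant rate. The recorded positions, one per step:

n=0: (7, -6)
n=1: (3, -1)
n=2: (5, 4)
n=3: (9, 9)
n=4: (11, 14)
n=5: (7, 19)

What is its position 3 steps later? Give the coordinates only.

The first coordinate reflects between 2 and 12, moving 4 per step.
  step 6: 7 → 3
  step 7: 3 → 5
  step 8: 5 → 9
The second coordinate changes by +5 each step: at step 8 it is 34.

(9, 34)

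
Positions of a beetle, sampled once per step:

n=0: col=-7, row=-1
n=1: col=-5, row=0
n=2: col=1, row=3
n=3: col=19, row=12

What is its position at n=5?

Consecutive displacements (+2,+1), (+6,+3), (+18,+9) scale by a factor of 3 each step.
step 4: col=19, row=12 + (+54,+27) → col=73, row=39
step 5: col=73, row=39 + (+162,+81) → col=235, row=120

col=235, row=120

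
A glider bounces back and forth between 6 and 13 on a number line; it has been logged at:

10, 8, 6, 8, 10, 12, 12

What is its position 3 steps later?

6

The value reflects between 6 and 13, moving 2 per step.
  step 7: 12 → 10
  step 8: 10 → 8
  step 9: 8 → 6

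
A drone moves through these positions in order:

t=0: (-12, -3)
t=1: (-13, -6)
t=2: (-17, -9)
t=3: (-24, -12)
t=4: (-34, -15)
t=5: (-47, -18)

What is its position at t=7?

(-82, -24)

Taking differences between consecutive positions: (-1, -3), (-4, -3), (-7, -3), (-10, -3), (-13, -3). These grow by (-3, +0) each step.
step 6: (-47, -18) + (-16, -3) → (-63, -21)
step 7: (-63, -21) + (-19, -3) → (-82, -24)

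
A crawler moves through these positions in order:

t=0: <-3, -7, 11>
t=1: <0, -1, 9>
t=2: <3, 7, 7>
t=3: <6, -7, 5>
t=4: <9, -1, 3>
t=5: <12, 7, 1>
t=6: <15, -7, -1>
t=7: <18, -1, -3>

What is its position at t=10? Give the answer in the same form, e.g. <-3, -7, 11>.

<27, -1, -9>

First: linear, +3 per step → 27 at step 10.
Second: cycles through -7, -1, 7 every 3 steps. Step 10 lands at position 1 of the cycle → -1.
Third: linear, -2 per step → -9 at step 10.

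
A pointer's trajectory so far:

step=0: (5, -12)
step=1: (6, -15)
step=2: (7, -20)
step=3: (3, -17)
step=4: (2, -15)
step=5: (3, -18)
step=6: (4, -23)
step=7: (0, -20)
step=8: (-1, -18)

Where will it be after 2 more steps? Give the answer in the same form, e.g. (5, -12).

(1, -26)

The moves between consecutive positions are (+1, -3), (+1, -5), (-4, +3), (-1, +2), (+1, -3), (+1, -5), (-4, +3), (-1, +2); they repeat the 4-cycle [(+1, -3), (+1, -5), (-4, +3), (-1, +2)].
step 9: apply (+1, -3) → (0, -21)
step 10: apply (+1, -5) → (1, -26)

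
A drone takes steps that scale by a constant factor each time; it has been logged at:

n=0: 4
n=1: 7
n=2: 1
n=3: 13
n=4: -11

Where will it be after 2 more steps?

Step-to-step displacements: +3, -6, +12, -24; each is -2× the previous.
step 5: -11 + 48 → 37
step 6: 37 − 96 → -59

-59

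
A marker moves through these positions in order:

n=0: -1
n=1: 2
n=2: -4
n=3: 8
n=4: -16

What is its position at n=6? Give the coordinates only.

-64

Step-to-step displacements: +3, -6, +12, -24; each is -2× the previous.
step 5: -16 + 48 → 32
step 6: 32 − 96 → -64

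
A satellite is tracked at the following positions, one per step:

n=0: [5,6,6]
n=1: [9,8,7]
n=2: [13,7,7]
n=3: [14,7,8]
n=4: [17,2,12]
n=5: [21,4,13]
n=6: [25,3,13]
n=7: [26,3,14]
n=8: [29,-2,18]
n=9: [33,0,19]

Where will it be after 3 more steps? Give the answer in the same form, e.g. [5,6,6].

[41,-6,24]

Differencing gives [+4,+2,+1], [+4,-1,+0], [+1,+0,+1], [+3,-5,+4], [+4,+2,+1], [+4,-1,+0], [+1,+0,+1], [+3,-5,+4], [+4,+2,+1]. This is the pattern [+4,+2,+1], [+4,-1,+0], [+1,+0,+1], [+3,-5,+4] repeated.
step 10: apply [+4,-1,+0] → [37,-1,19]
step 11: apply [+1,+0,+1] → [38,-1,20]
step 12: apply [+3,-5,+4] → [41,-6,24]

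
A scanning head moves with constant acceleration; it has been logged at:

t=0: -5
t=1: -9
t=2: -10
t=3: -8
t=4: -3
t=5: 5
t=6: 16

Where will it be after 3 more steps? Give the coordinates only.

Successive displacements: -4, -1, +2, +5, +8, +11 — each changes by +3.
step 7: 16 + 14 → 30
step 8: 30 + 17 → 47
step 9: 47 + 20 → 67

67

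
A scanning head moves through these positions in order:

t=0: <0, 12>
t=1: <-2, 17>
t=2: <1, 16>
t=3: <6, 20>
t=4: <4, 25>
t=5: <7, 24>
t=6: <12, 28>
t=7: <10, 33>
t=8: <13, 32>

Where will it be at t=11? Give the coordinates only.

<19, 40>

Step-to-step displacements: <-2, +5>, <+3, -1>, <+5, +4>, <-2, +5>, <+3, -1>, <+5, +4>, <-2, +5>, <+3, -1> — a repeating cycle of length 3.
step 9: apply <+5, +4> → <18, 36>
step 10: apply <-2, +5> → <16, 41>
step 11: apply <+3, -1> → <19, 40>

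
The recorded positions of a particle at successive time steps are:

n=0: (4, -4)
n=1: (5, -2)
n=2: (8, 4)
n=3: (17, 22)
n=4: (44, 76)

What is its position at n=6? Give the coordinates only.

(368, 724)

Step-to-step displacements: (+1, +2), (+3, +6), (+9, +18), (+27, +54); each is 3× the previous.
step 5: (44, 76) + (+81, +162) → (125, 238)
step 6: (125, 238) + (+243, +486) → (368, 724)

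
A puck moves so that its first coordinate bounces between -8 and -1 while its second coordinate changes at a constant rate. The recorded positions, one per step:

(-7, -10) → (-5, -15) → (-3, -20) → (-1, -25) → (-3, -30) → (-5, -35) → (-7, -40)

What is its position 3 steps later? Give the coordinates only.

The first coordinate travels 2 per step and bounces off the walls at -8 and -1.
  step 7: -7 → -7
  step 8: -7 → -5
  step 9: -5 → -3
The second coordinate changes by -5 each step: at step 9 it is -55.

(-3, -55)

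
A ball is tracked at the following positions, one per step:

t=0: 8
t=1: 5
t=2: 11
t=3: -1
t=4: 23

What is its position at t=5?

Consecutive displacements -3, +6, -12, +24 scale by a factor of -2 each step.
step 5: 23 − 48 → -25

-25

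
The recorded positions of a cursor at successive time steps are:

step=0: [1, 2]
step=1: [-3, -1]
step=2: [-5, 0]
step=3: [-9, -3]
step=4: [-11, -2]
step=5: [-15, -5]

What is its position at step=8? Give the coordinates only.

Step-to-step displacements: [-4, -3], [-2, +1], [-4, -3], [-2, +1], [-4, -3] — a repeating cycle of length 2.
step 6: apply [-2, +1] → [-17, -4]
step 7: apply [-4, -3] → [-21, -7]
step 8: apply [-2, +1] → [-23, -6]

[-23, -6]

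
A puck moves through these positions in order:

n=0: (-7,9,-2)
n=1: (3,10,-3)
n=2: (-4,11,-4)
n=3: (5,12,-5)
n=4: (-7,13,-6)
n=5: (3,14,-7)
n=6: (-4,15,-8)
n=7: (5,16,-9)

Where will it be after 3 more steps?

The first coordinate repeats the cycle [-7, 3, -4, 5] with period 4; step 10 mod 4 = 2, giving -4.
The second coordinate changes by +1 each step, so at step 10 it is 9 + 10·(1) = 19.
The third coordinate changes by -1 each step, so at step 10 it is -2 + 10·(-1) = -12.

(-4,19,-12)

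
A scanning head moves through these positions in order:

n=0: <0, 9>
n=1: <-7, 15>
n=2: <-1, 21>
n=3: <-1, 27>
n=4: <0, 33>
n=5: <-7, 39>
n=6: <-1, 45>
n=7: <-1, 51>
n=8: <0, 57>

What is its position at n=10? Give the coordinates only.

The first coordinate repeats the cycle [0, -7, -1, -1] with period 4; step 10 mod 4 = 2, giving -1.
The second coordinate changes by +6 each step, so at step 10 it is 9 + 10·(6) = 69.

<-1, 69>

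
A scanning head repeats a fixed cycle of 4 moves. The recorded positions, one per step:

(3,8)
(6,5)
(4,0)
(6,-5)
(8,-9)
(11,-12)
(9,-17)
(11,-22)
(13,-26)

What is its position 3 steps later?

Step-to-step displacements: (+3,-3), (-2,-5), (+2,-5), (+2,-4), (+3,-3), (-2,-5), (+2,-5), (+2,-4) — a repeating cycle of length 4.
step 9: apply (+3,-3) → (16,-29)
step 10: apply (-2,-5) → (14,-34)
step 11: apply (+2,-5) → (16,-39)

(16,-39)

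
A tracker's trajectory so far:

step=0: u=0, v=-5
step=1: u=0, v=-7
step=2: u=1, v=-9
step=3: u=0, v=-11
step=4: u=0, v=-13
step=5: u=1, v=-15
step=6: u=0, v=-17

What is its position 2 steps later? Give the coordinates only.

u=1, v=-21

U: cycles through 0, 0, 1 every 3 steps. Step 8 lands at position 2 of the cycle → 1.
V: linear, -2 per step → -21 at step 8.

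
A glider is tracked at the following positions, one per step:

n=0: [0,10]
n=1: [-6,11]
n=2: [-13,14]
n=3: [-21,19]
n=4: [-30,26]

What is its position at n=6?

[-51,46]

Successive displacements: [-6,+1], [-7,+3], [-8,+5], [-9,+7] — each changes by [-1,+2].
step 5: [-30,26] + [-10,+9] → [-40,35]
step 6: [-40,35] + [-11,+11] → [-51,46]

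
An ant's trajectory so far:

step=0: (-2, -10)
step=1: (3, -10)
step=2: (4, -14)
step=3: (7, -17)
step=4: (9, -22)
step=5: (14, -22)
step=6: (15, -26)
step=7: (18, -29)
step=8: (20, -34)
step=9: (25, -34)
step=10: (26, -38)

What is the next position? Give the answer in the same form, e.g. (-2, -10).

Differencing gives (+5, +0), (+1, -4), (+3, -3), (+2, -5), (+5, +0), (+1, -4), (+3, -3), (+2, -5), (+5, +0), (+1, -4). This is the pattern (+5, +0), (+1, -4), (+3, -3), (+2, -5) repeated.
step 11: apply (+3, -3) → (29, -41)

(29, -41)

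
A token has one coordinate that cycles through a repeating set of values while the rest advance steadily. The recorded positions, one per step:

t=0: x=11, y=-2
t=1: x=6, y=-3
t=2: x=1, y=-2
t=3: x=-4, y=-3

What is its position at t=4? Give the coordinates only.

x=-9, y=-2

X: linear, -5 per step → -9 at step 4.
Y: cycles through -2, -3 every 2 steps. Step 4 lands at position 0 of the cycle → -2.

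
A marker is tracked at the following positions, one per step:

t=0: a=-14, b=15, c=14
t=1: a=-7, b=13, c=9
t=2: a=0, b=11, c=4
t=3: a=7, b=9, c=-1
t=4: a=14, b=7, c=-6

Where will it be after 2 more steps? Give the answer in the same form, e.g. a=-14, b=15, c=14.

a=28, b=3, c=-16

The position changes by (+7,-2,-5) every step.
step 5: a=14, b=7, c=-6 + (+7,-2,-5) → a=21, b=5, c=-11
step 6: a=21, b=5, c=-11 + (+7,-2,-5) → a=28, b=3, c=-16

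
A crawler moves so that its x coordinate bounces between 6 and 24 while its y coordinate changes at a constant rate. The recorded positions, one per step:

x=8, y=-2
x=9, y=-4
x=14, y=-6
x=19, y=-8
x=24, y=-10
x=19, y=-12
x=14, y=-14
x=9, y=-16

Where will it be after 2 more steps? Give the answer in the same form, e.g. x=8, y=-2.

x=13, y=-20

The x coordinate reflects between 6 and 24, moving 5 per step.
  step 8: 9 → 8
  step 9: 8 → 13
The y coordinate changes by -2 each step: at step 9 it is -20.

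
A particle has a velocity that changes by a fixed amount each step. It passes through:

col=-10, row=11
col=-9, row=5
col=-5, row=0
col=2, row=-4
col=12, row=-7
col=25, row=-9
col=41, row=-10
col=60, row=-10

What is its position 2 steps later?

Successive displacements: (+1,-6), (+4,-5), (+7,-4), (+10,-3), (+13,-2), (+16,-1), (+19,+0) — each changes by (+3,+1).
step 8: col=60, row=-10 + (+22,+1) → col=82, row=-9
step 9: col=82, row=-9 + (+25,+2) → col=107, row=-7

col=107, row=-7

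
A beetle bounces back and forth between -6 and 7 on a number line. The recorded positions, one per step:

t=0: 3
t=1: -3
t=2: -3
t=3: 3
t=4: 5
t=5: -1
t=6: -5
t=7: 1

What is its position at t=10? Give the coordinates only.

The value travels 6 per step and bounces off the walls at -6 and 7.
  step 8: 1 → 7
  step 9: 7 → 1
  step 10: 1 → -5

-5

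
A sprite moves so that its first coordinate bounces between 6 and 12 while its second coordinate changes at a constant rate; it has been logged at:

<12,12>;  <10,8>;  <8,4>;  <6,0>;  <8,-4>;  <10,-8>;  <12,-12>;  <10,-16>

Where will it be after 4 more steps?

The first coordinate reflects between 6 and 12, moving 2 per step.
  step 8: 10 → 8
  step 9: 8 → 6
  step 10: 6 → 8
  step 11: 8 → 10
The second coordinate changes by -4 each step: at step 11 it is -32.

<10,-32>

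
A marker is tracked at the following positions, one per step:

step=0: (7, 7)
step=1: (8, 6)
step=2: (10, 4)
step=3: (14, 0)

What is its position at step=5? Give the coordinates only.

(38, -24)

Step-to-step displacements: (+1, -1), (+2, -2), (+4, -4); each is 2× the previous.
step 4: (14, 0) + (+8, -8) → (22, -8)
step 5: (22, -8) + (+16, -16) → (38, -24)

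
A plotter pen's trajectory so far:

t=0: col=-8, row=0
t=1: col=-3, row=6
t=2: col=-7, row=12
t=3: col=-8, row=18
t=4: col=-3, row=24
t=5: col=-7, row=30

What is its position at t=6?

Col: cycles through -8, -3, -7 every 3 steps. Step 6 lands at position 0 of the cycle → -8.
Row: linear, +6 per step → 36 at step 6.

col=-8, row=36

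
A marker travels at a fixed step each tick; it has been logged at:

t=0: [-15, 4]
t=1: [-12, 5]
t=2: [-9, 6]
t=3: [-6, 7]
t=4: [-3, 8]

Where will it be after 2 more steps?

[3, 10]

Constant displacement of [+3, +1] per step.
step 5: [-3, 8] + [+3, +1] → [0, 9]
step 6: [0, 9] + [+3, +1] → [3, 10]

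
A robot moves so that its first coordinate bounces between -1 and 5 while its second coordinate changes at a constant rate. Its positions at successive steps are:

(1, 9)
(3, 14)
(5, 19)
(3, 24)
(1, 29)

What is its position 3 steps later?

(3, 44)

The first coordinate reflects between -1 and 5, moving 2 per step.
  step 5: 1 → -1
  step 6: -1 → 1
  step 7: 1 → 3
The second coordinate changes by +5 each step: at step 7 it is 44.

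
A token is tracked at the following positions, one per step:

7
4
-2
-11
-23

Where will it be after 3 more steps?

First differences are -3, -6, -9, -12; their common second difference is -3 (constant acceleration).
step 5: -23 − 15 → -38
step 6: -38 − 18 → -56
step 7: -56 − 21 → -77

-77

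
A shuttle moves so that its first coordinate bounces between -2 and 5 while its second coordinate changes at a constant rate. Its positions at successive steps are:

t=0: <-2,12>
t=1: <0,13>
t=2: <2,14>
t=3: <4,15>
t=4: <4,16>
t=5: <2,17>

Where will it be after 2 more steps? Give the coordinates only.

<-2,19>

The first coordinate reflects between -2 and 5, moving 2 per step.
  step 6: 2 → 0
  step 7: 0 → -2
The second coordinate changes by +1 each step: at step 7 it is 19.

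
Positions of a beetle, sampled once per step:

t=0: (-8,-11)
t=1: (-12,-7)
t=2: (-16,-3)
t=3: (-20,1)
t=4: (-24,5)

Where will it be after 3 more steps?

The position changes by (-4,+4) every step.
step 5: (-24,5) + (-4,+4) → (-28,9)
step 6: (-28,9) + (-4,+4) → (-32,13)
step 7: (-32,13) + (-4,+4) → (-36,17)

(-36,17)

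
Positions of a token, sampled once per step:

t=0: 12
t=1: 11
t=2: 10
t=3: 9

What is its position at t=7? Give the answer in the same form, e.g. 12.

5

Each step adds -1 to the position.
step 4: 9 − 1 → 8
step 5: 8 − 1 → 7
step 6: 7 − 1 → 6
step 7: 6 − 1 → 5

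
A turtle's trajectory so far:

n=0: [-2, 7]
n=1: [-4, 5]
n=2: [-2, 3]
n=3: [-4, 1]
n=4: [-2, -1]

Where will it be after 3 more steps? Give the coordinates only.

First: cycles through -2, -4 every 2 steps. Step 7 lands at position 1 of the cycle → -4.
Second: linear, -2 per step → -7 at step 7.

[-4, -7]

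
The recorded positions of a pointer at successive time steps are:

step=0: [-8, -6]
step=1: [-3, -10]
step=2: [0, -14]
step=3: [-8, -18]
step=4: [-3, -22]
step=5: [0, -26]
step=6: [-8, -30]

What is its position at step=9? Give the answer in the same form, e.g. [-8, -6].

The first coordinate repeats the cycle [-8, -3, 0] with period 3; step 9 mod 3 = 0, giving -8.
The second coordinate changes by -4 each step, so at step 9 it is -6 + 9·(-4) = -42.

[-8, -42]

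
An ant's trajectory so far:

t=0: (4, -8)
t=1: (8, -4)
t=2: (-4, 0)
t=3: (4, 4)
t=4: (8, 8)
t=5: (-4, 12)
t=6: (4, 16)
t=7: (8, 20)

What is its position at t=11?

First: cycles through 4, 8, -4 every 3 steps. Step 11 lands at position 2 of the cycle → -4.
Second: linear, +4 per step → 36 at step 11.

(-4, 36)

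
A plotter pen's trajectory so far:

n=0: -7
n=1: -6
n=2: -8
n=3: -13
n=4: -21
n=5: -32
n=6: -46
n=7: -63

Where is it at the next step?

Successive displacements: +1, -2, -5, -8, -11, -14, -17 — each changes by -3.
step 8: -63 − 20 → -83

-83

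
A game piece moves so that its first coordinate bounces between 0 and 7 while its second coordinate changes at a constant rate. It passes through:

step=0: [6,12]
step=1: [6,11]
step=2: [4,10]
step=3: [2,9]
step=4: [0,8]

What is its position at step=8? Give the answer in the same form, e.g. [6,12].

The first coordinate travels 2 per step and bounces off the walls at 0 and 7.
  step 5: 0 → 2
  step 6: 2 → 4
  step 7: 4 → 6
  step 8: 6 → 6
The second coordinate changes by -1 each step: at step 8 it is 4.

[6,4]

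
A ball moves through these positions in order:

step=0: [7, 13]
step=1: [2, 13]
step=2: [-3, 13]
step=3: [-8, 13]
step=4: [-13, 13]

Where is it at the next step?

[-18, 13]

The position changes by [-5, +0] every step.
step 5: [-13, 13] + [-5, +0] → [-18, 13]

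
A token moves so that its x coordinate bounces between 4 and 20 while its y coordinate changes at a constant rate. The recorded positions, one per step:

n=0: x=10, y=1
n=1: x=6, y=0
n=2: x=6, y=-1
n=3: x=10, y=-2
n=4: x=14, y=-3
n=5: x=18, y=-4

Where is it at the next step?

The x coordinate reflects between 4 and 20, moving 4 per step.
  step 6: 18 → 18
The y coordinate changes by -1 each step: at step 6 it is -5.

x=18, y=-5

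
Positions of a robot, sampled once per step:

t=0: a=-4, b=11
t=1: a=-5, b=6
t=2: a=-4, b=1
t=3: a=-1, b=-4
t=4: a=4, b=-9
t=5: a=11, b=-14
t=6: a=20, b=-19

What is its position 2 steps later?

a=44, b=-29

Taking differences between consecutive positions: (-1, -5), (+1, -5), (+3, -5), (+5, -5), (+7, -5), (+9, -5). These grow by (+2, +0) each step.
step 7: a=20, b=-19 + (+11, -5) → a=31, b=-24
step 8: a=31, b=-24 + (+13, -5) → a=44, b=-29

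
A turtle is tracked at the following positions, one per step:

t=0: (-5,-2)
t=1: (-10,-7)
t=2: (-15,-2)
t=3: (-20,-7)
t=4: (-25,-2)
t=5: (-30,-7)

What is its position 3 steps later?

(-45,-2)

The first coordinate changes by -5 each step, so at step 8 it is -5 + 8·(-5) = -45.
The second coordinate repeats the cycle [-2, -7] with period 2; step 8 mod 2 = 0, giving -2.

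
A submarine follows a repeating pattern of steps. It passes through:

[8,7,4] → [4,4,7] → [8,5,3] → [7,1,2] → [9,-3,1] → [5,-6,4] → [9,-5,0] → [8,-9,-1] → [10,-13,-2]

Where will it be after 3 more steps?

[9,-19,-4]

Differencing gives [-4,-3,+3], [+4,+1,-4], [-1,-4,-1], [+2,-4,-1], [-4,-3,+3], [+4,+1,-4], [-1,-4,-1], [+2,-4,-1]. This is the pattern [-4,-3,+3], [+4,+1,-4], [-1,-4,-1], [+2,-4,-1] repeated.
step 9: apply [-4,-3,+3] → [6,-16,1]
step 10: apply [+4,+1,-4] → [10,-15,-3]
step 11: apply [-1,-4,-1] → [9,-19,-4]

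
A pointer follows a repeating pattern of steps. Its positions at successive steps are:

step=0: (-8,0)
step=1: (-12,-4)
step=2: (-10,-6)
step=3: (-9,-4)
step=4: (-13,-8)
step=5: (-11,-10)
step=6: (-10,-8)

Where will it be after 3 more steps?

Step-to-step displacements: (-4,-4), (+2,-2), (+1,+2), (-4,-4), (+2,-2), (+1,+2) — a repeating cycle of length 3.
step 7: apply (-4,-4) → (-14,-12)
step 8: apply (+2,-2) → (-12,-14)
step 9: apply (+1,+2) → (-11,-12)

(-11,-12)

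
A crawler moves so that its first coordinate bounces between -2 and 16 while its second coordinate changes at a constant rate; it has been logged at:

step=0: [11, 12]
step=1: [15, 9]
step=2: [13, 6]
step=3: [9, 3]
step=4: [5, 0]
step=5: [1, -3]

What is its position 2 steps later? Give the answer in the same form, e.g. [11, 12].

The first coordinate travels 4 per step and bounces off the walls at -2 and 16.
  step 6: 1 → -1
  step 7: -1 → 3
The second coordinate changes by -3 each step: at step 7 it is -9.

[3, -9]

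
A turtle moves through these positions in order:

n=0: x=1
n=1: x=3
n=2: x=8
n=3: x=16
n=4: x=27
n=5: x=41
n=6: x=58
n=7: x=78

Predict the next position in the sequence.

x=101

Taking differences between consecutive positions: +2, +5, +8, +11, +14, +17, +20. These grow by +3 each step.
step 8: 78 + 23 → x=101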